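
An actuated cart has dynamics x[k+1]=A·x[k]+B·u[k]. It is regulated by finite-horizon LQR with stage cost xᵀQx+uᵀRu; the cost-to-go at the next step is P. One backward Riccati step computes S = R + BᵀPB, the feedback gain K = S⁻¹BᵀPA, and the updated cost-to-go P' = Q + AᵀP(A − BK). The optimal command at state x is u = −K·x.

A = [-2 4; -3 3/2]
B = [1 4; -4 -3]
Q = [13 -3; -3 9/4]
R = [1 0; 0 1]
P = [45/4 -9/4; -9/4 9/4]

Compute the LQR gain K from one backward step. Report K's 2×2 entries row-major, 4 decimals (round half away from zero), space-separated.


1.2642 -1.2489 -0.7887 1.2799

BᵀP = [20.2500 -11.2500; 51.7500 -15.7500]
S = R + BᵀPB = [1 0; 0 1] + [65.2500 114.7500; 114.7500 254.2500] = [66.2500 114.7500; 114.7500 255.2500]
BᵀPA = [-6.7500 64.1250; -56.2500 183.3750]
K = S⁻¹·BᵀPA = [1.2642 -1.2489; -0.7887 1.2799]
A−BK = [-0.1093 0.1294; -0.3092 0.3440]
AᵀP(A−BK) = [2.4179 -2.8122; -2.8122 3.4522]
P' = Q + AᵀP(A−BK) = [15.4179 -5.8122; -5.8122 5.7022]
tr(P') = 21.1200


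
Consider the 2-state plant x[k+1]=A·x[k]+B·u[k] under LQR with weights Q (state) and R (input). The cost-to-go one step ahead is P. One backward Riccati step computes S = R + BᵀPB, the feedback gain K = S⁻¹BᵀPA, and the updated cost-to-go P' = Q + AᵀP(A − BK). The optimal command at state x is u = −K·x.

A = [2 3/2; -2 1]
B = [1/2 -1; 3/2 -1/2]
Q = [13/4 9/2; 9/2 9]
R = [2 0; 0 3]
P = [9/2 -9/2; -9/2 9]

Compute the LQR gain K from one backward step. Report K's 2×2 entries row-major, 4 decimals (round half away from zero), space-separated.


BᵀP = [-4.5000 11.2500; -2.2500 0.0000]
S = R + BᵀPB = [2 0; 0 3] + [14.6250 -1.1250; -1.1250 2.2500] = [16.6250 -1.1250; -1.1250 5.2500]
BᵀPA = [-31.5000 4.5000; -4.5000 -3.3750]
K = S⁻¹·BᵀPA = [-1.9815 0.2305; -1.2817 -0.5935]
A−BK = [1.7090 0.7913; 0.3313 0.3575]
AᵀP(A−BK) = [21.8158 4.5907; 4.5907 2.5847]
P' = Q + AᵀP(A−BK) = [25.0658 9.0907; 9.0907 11.5847]
tr(P') = 36.6505

-1.9815 0.2305 -1.2817 -0.5935


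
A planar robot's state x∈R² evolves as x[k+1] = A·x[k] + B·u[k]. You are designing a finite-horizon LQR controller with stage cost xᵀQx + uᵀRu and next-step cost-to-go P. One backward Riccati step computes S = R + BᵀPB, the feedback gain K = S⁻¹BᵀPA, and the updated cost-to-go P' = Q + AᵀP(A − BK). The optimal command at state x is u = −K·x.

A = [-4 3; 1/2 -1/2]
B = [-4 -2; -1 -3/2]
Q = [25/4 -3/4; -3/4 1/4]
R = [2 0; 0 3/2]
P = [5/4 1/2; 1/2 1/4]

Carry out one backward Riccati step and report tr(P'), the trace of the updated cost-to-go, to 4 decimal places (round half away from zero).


BᵀP = [-5.5000 -2.2500; -3.2500 -1.3750]
S = R + BᵀPB = [2 0; 0 3/2] + [24.2500 14.3750; 14.3750 8.5625] = [26.2500 14.3750; 14.3750 10.0625]
BᵀPA = [20.8750 -15.3750; 12.3125 -9.0625]
K = S⁻¹·BᵀPA = [0.5750 -0.4250; 0.4022 -0.2935]
A−BK = [-0.8957 0.7130; 1.6783 -1.3652]
AᵀP(A−BK) = [1.1076 -0.8272; -0.8272 0.6185]
P' = Q + AᵀP(A−BK) = [7.3576 -1.5772; -1.5772 0.8685]
tr(P') = 8.2261

8.2261


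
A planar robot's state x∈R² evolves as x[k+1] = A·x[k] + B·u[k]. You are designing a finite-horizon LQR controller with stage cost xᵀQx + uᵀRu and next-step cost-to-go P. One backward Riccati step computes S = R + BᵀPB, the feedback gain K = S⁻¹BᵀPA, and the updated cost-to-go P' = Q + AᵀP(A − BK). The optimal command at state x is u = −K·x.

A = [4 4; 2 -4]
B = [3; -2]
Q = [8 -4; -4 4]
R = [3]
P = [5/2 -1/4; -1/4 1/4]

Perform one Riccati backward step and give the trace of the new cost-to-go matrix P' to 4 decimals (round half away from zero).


BᵀP = [8.0000 -1.2500]
S = R + BᵀPB = [3] + [26.5000] = [29.5000]
BᵀPA = [29.5000 37.0000]
K = S⁻¹·BᵀPA = [1.0000 1.2542]
A−BK = [1.0000 0.2373; 4.0000 -1.4915]
AᵀP(A−BK) = [7.5000 3.0000; 3.0000 5.5932]
P' = Q + AᵀP(A−BK) = [15.5000 -1.0000; -1.0000 9.5932]
tr(P') = 25.0932

25.0932


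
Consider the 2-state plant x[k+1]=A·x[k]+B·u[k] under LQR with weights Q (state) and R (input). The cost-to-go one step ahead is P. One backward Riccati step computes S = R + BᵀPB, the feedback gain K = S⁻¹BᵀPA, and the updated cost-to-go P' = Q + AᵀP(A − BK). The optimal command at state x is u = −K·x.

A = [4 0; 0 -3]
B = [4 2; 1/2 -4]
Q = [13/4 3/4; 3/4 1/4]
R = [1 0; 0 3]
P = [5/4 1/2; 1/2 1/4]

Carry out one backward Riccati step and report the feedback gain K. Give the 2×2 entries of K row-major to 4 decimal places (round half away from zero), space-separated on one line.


BᵀP = [5.2500 2.1250; 0.5000 0.0000]
S = R + BᵀPB = [1 0; 0 3] + [22.0625 2.0000; 2.0000 1.0000] = [23.0625 2.0000; 2.0000 4.0000]
BᵀPA = [21.0000 -6.3750; 2.0000 0.0000]
K = S⁻¹·BᵀPA = [0.9065 -0.2890; 0.0467 0.1445]
A−BK = [0.2805 0.8669; -0.2663 -2.2776]
AᵀP(A−BK) = [0.8697 -0.2210; -0.2210 0.4079]
P' = Q + AᵀP(A−BK) = [4.1197 0.5290; 0.5290 0.6579]
tr(P') = 4.7776

0.9065 -0.2890 0.0467 0.1445


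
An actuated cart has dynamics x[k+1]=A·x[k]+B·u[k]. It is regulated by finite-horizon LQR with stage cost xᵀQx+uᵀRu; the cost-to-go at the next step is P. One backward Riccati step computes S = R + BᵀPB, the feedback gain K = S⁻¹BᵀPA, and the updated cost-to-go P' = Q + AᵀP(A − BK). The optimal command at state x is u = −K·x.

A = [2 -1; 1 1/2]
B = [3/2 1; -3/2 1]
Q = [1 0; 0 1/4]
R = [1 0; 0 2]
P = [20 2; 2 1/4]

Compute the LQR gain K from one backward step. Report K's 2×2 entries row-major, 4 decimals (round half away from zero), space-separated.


1.0727 -0.5156 0.5513 -0.2134

BᵀP = [27.0000 2.6250; 22.0000 2.2500]
S = R + BᵀPB = [1 0; 0 2] + [36.5625 29.6250; 29.6250 24.2500] = [37.5625 29.6250; 29.6250 26.2500]
BᵀPA = [56.6250 -25.6875; 46.2500 -20.8750]
K = S⁻¹·BᵀPA = [1.0727 -0.5156; 0.5513 -0.2134]
A−BK = [-0.1603 -0.0133; 2.0577 -0.0600]
AᵀP(A−BK) = [2.0115 -0.8120; -0.8120 0.3645]
P' = Q + AᵀP(A−BK) = [3.0115 -0.8120; -0.8120 0.6145]
tr(P') = 3.6260


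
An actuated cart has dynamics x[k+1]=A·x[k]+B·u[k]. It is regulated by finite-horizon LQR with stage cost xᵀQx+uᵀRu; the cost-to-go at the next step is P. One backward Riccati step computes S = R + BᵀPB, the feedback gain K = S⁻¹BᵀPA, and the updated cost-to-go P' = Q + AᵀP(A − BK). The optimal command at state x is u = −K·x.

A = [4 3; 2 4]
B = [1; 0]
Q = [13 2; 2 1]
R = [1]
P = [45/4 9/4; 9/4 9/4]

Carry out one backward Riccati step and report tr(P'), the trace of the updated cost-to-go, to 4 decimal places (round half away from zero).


81.0408

BᵀP = [11.2500 2.2500]
S = R + BᵀPB = [1] + [11.2500] = [12.2500]
BᵀPA = [49.5000 42.7500]
K = S⁻¹·BᵀPA = [4.0408 3.4898]
A−BK = [-0.0408 -0.4898; 2.0000 4.0000]
AᵀP(A−BK) = [24.9796 29.7551; 29.7551 42.0612]
P' = Q + AᵀP(A−BK) = [37.9796 31.7551; 31.7551 43.0612]
tr(P') = 81.0408


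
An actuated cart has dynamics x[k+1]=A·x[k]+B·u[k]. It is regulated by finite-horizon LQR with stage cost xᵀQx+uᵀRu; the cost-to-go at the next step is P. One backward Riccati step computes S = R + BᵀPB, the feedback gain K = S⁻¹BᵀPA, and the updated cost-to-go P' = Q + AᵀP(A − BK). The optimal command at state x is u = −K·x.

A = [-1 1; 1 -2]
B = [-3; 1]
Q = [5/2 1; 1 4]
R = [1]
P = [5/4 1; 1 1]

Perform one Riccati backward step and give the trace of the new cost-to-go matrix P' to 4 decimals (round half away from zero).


7.7069

BᵀP = [-2.7500 -2.0000]
S = R + BᵀPB = [1] + [6.2500] = [7.2500]
BᵀPA = [0.7500 1.2500]
K = S⁻¹·BᵀPA = [0.1034 0.1724]
A−BK = [-0.6897 1.5172; 0.8966 -2.1724]
AᵀP(A−BK) = [0.1724 -0.3793; -0.3793 1.0345]
P' = Q + AᵀP(A−BK) = [2.6724 0.6207; 0.6207 5.0345]
tr(P') = 7.7069


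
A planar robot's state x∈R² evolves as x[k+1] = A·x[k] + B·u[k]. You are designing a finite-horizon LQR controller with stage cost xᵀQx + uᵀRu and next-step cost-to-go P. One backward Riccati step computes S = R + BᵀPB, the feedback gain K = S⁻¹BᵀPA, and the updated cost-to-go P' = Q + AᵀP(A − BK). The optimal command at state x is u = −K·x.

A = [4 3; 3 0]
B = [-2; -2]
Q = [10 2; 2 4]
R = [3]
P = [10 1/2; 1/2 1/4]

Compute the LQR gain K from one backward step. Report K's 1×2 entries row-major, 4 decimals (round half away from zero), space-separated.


BᵀP = [-21.0000 -1.5000]
S = R + BᵀPB = [3] + [45.0000] = [48.0000]
BᵀPA = [-88.5000 -63.0000]
K = S⁻¹·BᵀPA = [-1.8438 -1.3125]
A−BK = [0.3125 0.3750; -0.6875 -2.6250]
AᵀP(A−BK) = [11.0781 8.3438; 8.3438 7.3125]
P' = Q + AᵀP(A−BK) = [21.0781 10.3438; 10.3438 11.3125]
tr(P') = 32.3906

-1.8438 -1.3125


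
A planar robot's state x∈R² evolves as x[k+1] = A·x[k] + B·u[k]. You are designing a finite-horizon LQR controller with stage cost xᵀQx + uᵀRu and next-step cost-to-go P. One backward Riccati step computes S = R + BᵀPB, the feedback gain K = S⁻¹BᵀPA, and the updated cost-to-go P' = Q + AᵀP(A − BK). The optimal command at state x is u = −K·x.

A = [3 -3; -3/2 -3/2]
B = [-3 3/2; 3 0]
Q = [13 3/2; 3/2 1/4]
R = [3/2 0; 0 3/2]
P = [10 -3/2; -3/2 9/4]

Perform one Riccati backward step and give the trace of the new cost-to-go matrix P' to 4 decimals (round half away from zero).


23.8128

BᵀP = [-34.5000 11.2500; 15.0000 -2.2500]
S = R + BᵀPB = [3/2 0; 0 3/2] + [137.2500 -51.7500; -51.7500 22.5000] = [138.7500 -51.7500; -51.7500 24.0000]
BᵀPA = [-120.3750 86.6250; 48.3750 -41.6250]
K = S⁻¹·BᵀPA = [-0.5915 -0.1152; 0.7403 -1.9827]
A−BK = [0.1152 -0.3714; 0.2744 -1.1544]
AᵀP(A−BK) = [1.5540 -2.8877; -2.8877 9.0087]
P' = Q + AᵀP(A−BK) = [14.5540 -1.3877; -1.3877 9.2587]
tr(P') = 23.8128


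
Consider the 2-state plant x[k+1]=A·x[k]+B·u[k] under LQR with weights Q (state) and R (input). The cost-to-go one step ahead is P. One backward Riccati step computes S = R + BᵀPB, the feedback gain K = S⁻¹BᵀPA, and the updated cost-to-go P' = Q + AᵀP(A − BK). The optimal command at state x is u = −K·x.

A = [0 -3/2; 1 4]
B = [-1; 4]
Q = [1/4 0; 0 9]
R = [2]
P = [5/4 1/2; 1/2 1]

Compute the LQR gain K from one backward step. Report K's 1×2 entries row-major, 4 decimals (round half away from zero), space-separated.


BᵀP = [0.7500 3.5000]
S = R + BᵀPB = [2] + [13.2500] = [15.2500]
BᵀPA = [3.5000 12.8750]
K = S⁻¹·BᵀPA = [0.2295 0.8443]
A−BK = [0.2295 -0.6557; 0.0820 0.6230]
AᵀP(A−BK) = [0.1967 0.2951; 0.2951 1.9426]
P' = Q + AᵀP(A−BK) = [0.4467 0.2951; 0.2951 10.9426]
tr(P') = 11.3893

0.2295 0.8443


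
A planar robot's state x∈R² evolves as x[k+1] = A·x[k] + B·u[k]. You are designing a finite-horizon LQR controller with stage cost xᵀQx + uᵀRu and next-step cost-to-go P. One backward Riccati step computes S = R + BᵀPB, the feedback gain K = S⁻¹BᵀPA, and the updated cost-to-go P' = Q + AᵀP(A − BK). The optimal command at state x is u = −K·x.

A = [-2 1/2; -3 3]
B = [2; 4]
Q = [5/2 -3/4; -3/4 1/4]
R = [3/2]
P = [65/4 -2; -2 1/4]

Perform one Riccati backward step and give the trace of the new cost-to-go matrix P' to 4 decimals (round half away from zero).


BᵀP = [24.5000 -3.0000]
S = R + BᵀPB = [3/2] + [37.0000] = [38.5000]
BᵀPA = [-40.0000 3.2500]
K = S⁻¹·BᵀPA = [-1.0390 0.0844]
A−BK = [0.0779 0.3312; 1.1558 2.6623]
AᵀP(A−BK) = [1.6916 -0.1234; -0.1234 0.0381]
P' = Q + AᵀP(A−BK) = [4.1916 -0.8734; -0.8734 0.2881]
tr(P') = 4.4797

4.4797


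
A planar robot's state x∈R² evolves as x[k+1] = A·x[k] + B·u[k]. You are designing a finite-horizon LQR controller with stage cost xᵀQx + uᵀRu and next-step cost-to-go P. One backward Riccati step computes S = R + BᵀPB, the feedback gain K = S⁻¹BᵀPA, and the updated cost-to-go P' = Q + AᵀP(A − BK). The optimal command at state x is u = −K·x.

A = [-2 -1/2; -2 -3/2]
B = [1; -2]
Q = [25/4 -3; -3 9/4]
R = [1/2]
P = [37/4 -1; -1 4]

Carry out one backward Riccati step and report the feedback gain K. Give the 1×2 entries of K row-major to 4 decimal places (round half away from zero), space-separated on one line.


-0.1513 0.2647

BᵀP = [11.2500 -9.0000]
S = R + BᵀPB = [1/2] + [29.2500] = [29.7500]
BᵀPA = [-4.5000 7.8750]
K = S⁻¹·BᵀPA = [-0.1513 0.2647]
A−BK = [-1.8487 -0.7647; -2.3025 -0.9706]
AᵀP(A−BK) = [44.3193 18.4412; 18.4412 7.7279]
P' = Q + AᵀP(A−BK) = [50.5693 15.4412; 15.4412 9.9779]
tr(P') = 60.5473


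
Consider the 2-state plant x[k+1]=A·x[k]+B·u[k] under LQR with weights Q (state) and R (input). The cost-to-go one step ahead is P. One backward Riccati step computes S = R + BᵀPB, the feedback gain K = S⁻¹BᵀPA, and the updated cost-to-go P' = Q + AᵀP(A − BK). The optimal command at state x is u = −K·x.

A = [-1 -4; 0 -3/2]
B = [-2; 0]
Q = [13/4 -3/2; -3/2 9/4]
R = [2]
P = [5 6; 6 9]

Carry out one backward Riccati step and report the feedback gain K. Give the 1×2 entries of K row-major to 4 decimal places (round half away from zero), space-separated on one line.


BᵀP = [-10.0000 -12.0000]
S = R + BᵀPB = [2] + [20.0000] = [22.0000]
BᵀPA = [10.0000 58.0000]
K = S⁻¹·BᵀPA = [0.4545 2.6364]
A−BK = [-0.0909 1.2727; 0.0000 -1.5000]
AᵀP(A−BK) = [0.4545 2.6364; 2.6364 19.3409]
P' = Q + AᵀP(A−BK) = [3.7045 1.1364; 1.1364 21.5909]
tr(P') = 25.2955

0.4545 2.6364


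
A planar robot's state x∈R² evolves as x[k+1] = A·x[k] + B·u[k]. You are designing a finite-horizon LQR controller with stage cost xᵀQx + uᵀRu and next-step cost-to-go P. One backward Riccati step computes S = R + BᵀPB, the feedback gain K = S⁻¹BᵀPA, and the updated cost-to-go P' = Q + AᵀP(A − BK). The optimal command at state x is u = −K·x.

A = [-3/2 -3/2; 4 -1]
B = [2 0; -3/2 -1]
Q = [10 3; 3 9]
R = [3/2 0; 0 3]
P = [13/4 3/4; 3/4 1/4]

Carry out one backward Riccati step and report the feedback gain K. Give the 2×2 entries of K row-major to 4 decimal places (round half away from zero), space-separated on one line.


BᵀP = [5.3750 1.1250; -0.7500 -0.2500]
S = R + BᵀPB = [3/2 0; 0 3] + [9.0625 -1.1250; -1.1250 0.2500] = [10.5625 -1.1250; -1.1250 3.2500]
BᵀPA = [-3.5625 -9.1875; 0.1250 1.3750]
K = S⁻¹·BᵀPA = [-0.3459 -0.8563; -0.0813 0.1267]
A−BK = [-0.8081 0.2127; 3.3998 -2.1578]
AᵀP(A−BK) = [1.0903 -0.1290; -0.1290 1.7708]
P' = Q + AᵀP(A−BK) = [11.0903 2.8710; 2.8710 10.7708]
tr(P') = 21.8611

-0.3459 -0.8563 -0.0813 0.1267


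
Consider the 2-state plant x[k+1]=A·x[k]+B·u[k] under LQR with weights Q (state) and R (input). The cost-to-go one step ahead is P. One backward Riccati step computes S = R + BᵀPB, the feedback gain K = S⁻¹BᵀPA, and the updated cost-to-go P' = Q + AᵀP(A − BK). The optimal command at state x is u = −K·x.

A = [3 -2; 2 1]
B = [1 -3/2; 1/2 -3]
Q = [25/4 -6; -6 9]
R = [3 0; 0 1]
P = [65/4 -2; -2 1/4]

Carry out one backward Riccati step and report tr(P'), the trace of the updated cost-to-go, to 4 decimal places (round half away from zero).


BᵀP = [15.2500 -1.8750; -18.3750 2.2500]
S = R + BᵀPB = [3 0; 0 1] + [14.3125 -17.2500; -17.2500 20.8125] = [17.3125 -17.2500; -17.2500 21.8125]
BᵀPA = [42.0000 -32.3750; -50.6250 39.0000]
K = S⁻¹·BᵀPA = [0.5351 -0.4175; -1.8977 1.4578]
A−BK = [-0.3817 0.6042; -3.9608 5.5821]
AᵀP(A−BK) = [4.7025 -3.6641; -3.6641 2.8794]
P' = Q + AᵀP(A−BK) = [10.9525 -9.6641; -9.6641 11.8794]
tr(P') = 22.8320

22.8320


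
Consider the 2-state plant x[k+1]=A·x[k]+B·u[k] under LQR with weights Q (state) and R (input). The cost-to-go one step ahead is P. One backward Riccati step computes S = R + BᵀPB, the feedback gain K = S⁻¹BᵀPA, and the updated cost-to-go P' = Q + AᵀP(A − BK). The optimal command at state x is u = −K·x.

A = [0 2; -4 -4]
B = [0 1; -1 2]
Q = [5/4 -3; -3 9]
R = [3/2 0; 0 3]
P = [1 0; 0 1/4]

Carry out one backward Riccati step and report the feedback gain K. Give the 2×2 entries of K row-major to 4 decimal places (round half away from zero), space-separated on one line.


0.4706 0.5882 -0.3529 0.0588

BᵀP = [0.0000 -0.2500; 1.0000 0.5000]
S = R + BᵀPB = [3/2 0; 0 3] + [0.2500 -0.5000; -0.5000 2.0000] = [1.7500 -0.5000; -0.5000 5.0000]
BᵀPA = [1.0000 1.0000; -2.0000 0.0000]
K = S⁻¹·BᵀPA = [0.4706 0.5882; -0.3529 0.0588]
A−BK = [0.3529 1.9412; -2.8235 -3.5294]
AᵀP(A−BK) = [2.8235 3.5294; 3.5294 7.4118]
P' = Q + AᵀP(A−BK) = [4.0735 0.5294; 0.5294 16.4118]
tr(P') = 20.4853


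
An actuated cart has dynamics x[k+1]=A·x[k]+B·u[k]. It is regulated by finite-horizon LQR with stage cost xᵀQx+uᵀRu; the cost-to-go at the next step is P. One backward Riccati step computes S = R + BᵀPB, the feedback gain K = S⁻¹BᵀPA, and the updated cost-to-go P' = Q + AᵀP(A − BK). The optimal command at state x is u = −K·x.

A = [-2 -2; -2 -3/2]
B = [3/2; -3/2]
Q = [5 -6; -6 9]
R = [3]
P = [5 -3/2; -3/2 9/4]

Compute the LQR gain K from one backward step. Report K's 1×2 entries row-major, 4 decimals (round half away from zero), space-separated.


BᵀP = [9.7500 -5.6250]
S = R + BᵀPB = [3] + [23.0625] = [26.0625]
BᵀPA = [-8.2500 -11.0625]
K = S⁻¹·BᵀPA = [-0.3165 -0.4245]
A−BK = [-1.5252 -1.3633; -2.4748 -2.1367]
AᵀP(A−BK) = [14.3885 12.7482; 12.7482 11.3669]
P' = Q + AᵀP(A−BK) = [19.3885 6.7482; 6.7482 20.3669]
tr(P') = 39.7554

-0.3165 -0.4245


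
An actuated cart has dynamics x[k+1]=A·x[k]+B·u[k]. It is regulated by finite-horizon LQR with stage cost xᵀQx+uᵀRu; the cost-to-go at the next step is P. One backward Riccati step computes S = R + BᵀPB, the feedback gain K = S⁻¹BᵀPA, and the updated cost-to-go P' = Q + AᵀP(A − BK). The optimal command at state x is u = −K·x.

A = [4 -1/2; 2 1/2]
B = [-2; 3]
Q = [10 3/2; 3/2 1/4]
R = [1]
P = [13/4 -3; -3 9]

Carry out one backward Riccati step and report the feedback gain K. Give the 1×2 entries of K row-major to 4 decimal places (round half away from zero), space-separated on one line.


BᵀP = [-15.5000 33.0000]
S = R + BᵀPB = [1] + [130.0000] = [131.0000]
BᵀPA = [4.0000 24.2500]
K = S⁻¹·BᵀPA = [0.0305 0.1851]
A−BK = [4.0611 -0.1298; 1.9084 -0.0553]
AᵀP(A−BK) = [39.8779 -1.2405; -1.2405 0.0735]
P' = Q + AᵀP(A−BK) = [49.8779 0.2595; 0.2595 0.3235]
tr(P') = 50.2013

0.0305 0.1851


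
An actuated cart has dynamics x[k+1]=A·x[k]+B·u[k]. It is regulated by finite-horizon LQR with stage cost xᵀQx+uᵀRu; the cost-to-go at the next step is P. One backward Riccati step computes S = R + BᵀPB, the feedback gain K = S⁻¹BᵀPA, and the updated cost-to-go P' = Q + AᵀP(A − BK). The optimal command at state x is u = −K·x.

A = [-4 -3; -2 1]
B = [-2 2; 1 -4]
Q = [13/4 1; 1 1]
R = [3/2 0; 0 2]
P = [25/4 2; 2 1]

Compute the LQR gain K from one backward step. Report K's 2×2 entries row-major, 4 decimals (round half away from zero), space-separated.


BᵀP = [-10.5000 -3.0000; 4.5000 0.0000]
S = R + BᵀPB = [3/2 0; 0 2] + [18.0000 -9.0000; -9.0000 9.0000] = [19.5000 -9.0000; -9.0000 11.0000]
BᵀPA = [48.0000 28.5000; -18.0000 -13.5000]
K = S⁻¹·BᵀPA = [2.7416 1.4382; 0.6067 -0.0506]
A−BK = [0.2697 -0.0225; -2.3146 -0.6404]
AᵀP(A−BK) = [15.3258 7.0562; 7.0562 3.5787]
P' = Q + AᵀP(A−BK) = [18.5758 8.0562; 8.0562 4.5787]
tr(P') = 23.1545

2.7416 1.4382 0.6067 -0.0506


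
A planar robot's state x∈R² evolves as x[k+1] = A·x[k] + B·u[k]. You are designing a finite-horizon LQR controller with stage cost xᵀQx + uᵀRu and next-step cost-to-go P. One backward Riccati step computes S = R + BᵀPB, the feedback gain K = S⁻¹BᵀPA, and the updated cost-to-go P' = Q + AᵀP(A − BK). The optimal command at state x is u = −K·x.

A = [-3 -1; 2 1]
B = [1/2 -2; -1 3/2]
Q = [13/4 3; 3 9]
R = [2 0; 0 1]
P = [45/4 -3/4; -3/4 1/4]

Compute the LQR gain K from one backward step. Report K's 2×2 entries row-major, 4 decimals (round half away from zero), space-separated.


-0.1733 -0.0768 1.4150 0.4788

BᵀP = [6.3750 -0.6250; -23.6250 1.8750]
S = R + BᵀPB = [2 0; 0 1] + [3.8125 -13.6875; -13.6875 50.0625] = [5.8125 -13.6875; -13.6875 51.0625]
BᵀPA = [-20.3750 -7.0000; 74.6250 25.5000]
K = S⁻¹·BᵀPA = [-0.1733 -0.0768; 1.4150 0.4788]
A−BK = [-0.0834 -0.0040; -0.2958 0.2050]
AᵀP(A−BK) = [2.1253 0.7046; 0.7046 0.2530]
P' = Q + AᵀP(A−BK) = [5.3753 3.7046; 3.7046 9.2530]
tr(P') = 14.6283


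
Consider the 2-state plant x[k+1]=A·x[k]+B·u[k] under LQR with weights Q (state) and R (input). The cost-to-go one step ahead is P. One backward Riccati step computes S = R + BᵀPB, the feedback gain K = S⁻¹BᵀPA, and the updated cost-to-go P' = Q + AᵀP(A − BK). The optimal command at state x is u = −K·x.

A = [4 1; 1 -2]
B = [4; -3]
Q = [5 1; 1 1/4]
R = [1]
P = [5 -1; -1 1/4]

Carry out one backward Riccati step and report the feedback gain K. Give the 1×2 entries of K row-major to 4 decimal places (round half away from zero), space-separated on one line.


BᵀP = [23.0000 -4.7500]
S = R + BᵀPB = [1] + [106.2500] = [107.2500]
BᵀPA = [87.2500 32.5000]
K = S⁻¹·BᵀPA = [0.8135 0.3030]
A−BK = [0.7459 -0.2121; 3.4406 -1.0909]
AᵀP(A−BK) = [1.2704 0.0606; 0.0606 0.1515]
P' = Q + AᵀP(A−BK) = [6.2704 1.0606; 1.0606 0.4015]
tr(P') = 6.6719

0.8135 0.3030


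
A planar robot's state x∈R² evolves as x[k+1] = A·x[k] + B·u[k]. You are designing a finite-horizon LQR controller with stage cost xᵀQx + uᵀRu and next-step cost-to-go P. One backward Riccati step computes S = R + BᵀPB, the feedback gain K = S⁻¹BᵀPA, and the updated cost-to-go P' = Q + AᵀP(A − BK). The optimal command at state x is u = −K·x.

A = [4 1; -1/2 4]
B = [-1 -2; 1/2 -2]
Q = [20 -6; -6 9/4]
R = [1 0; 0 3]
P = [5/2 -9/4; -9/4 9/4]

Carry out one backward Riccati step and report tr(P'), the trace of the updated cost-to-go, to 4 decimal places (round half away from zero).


BᵀP = [-3.6250 3.3750; -0.5000 0.0000]
S = R + BᵀPB = [1 0; 0 3] + [5.3125 0.5000; 0.5000 1.0000] = [6.3125 0.5000; 0.5000 4.0000]
BᵀPA = [-16.1875 9.8750; -2.0000 -0.5000]
K = S⁻¹·BᵀPA = [-2.5500 1.5900; -0.1813 -0.3238]
A−BK = [1.0875 1.9425; 0.4125 2.5575]
AᵀP(A−BK) = [7.9219 -4.2844; -4.2844 4.6369]
P' = Q + AᵀP(A−BK) = [27.9219 -10.2844; -10.2844 6.8869]
tr(P') = 34.8088

34.8088


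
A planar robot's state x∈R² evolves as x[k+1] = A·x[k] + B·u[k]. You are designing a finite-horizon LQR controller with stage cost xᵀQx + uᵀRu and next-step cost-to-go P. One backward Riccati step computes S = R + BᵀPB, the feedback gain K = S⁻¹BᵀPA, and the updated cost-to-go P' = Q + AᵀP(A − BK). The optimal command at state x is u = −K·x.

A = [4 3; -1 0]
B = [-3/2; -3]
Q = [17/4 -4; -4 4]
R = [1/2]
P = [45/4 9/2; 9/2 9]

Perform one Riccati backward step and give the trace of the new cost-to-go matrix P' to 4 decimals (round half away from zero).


153.8614

BᵀP = [-30.3750 -33.7500]
S = R + BᵀPB = [1/2] + [146.8125] = [147.3125]
BᵀPA = [-87.7500 -91.1250]
K = S⁻¹·BᵀPA = [-0.5957 -0.6186]
A−BK = [3.1065 2.0721; -2.7870 -1.8557]
AᵀP(A−BK) = [100.7297 67.2193; 67.2193 44.8816]
P' = Q + AᵀP(A−BK) = [104.9797 63.2193; 63.2193 48.8816]
tr(P') = 153.8614


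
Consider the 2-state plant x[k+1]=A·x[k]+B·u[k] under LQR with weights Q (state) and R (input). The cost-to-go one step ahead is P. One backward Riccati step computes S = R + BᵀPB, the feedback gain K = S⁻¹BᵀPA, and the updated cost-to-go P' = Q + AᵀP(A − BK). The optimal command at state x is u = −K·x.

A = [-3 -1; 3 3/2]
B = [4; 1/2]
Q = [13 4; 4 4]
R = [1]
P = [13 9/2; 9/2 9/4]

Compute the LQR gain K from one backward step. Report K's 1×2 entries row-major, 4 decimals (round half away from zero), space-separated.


-0.4631 -0.1123

BᵀP = [54.2500 19.1250]
S = R + BᵀPB = [1] + [226.5625] = [227.5625]
BᵀPA = [-105.3750 -25.5625]
K = S⁻¹·BᵀPA = [-0.4631 -0.1123]
A−BK = [-1.1478 -0.5507; 3.2315 1.5562]
AᵀP(A−BK) = [7.4551 3.5380; 3.5380 1.6910]
P' = Q + AᵀP(A−BK) = [20.4551 7.5380; 7.5380 5.6910]
tr(P') = 26.1461


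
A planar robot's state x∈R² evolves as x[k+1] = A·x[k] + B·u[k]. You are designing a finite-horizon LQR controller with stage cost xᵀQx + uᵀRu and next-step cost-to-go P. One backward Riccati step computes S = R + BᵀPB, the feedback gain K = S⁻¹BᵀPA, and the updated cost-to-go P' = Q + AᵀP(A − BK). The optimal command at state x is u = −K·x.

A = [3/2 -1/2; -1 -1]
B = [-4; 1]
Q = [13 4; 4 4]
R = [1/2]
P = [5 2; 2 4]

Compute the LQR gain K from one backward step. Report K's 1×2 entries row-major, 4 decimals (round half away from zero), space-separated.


-0.3358 0.1898

BᵀP = [-18.0000 -4.0000]
S = R + BᵀPB = [1/2] + [68.0000] = [68.5000]
BᵀPA = [-23.0000 13.0000]
K = S⁻¹·BᵀPA = [-0.3358 0.1898]
A−BK = [0.1569 0.2591; -0.6642 -1.1898]
AᵀP(A−BK) = [1.5274 2.6150; 2.6150 4.7828]
P' = Q + AᵀP(A−BK) = [14.5274 6.6150; 6.6150 8.7828]
tr(P') = 23.3102


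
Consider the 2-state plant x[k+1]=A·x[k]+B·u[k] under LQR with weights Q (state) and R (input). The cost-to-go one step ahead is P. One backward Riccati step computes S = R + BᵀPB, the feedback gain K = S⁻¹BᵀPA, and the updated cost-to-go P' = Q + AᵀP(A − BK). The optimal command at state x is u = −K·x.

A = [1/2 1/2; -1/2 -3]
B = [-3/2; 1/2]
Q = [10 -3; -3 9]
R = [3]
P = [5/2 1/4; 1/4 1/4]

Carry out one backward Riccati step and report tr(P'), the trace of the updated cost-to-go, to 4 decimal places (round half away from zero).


BᵀP = [-3.6250 -0.2500]
S = R + BᵀPB = [3] + [5.3125] = [8.3125]
BᵀPA = [-1.6875 -1.0625]
K = S⁻¹·BᵀPA = [-0.2030 -0.1278]
A−BK = [0.1955 0.3083; -0.3985 -2.9361]
AᵀP(A−BK) = [0.2199 0.3468; 0.3468 1.9892]
P' = Q + AᵀP(A−BK) = [10.2199 -2.6532; -2.6532 10.9892]
tr(P') = 21.2091

21.2091


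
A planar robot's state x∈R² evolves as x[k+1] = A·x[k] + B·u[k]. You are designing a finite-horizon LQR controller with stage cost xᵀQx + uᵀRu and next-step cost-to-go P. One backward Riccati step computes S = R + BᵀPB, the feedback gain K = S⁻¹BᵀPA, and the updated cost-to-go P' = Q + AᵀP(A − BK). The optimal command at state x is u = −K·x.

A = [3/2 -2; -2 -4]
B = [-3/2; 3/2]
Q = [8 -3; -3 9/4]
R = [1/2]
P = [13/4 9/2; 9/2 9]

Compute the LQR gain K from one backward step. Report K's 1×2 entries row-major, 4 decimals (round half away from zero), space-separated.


-1.3680 -3.9360

BᵀP = [1.8750 6.7500]
S = R + BᵀPB = [1/2] + [7.3125] = [7.8125]
BᵀPA = [-10.6875 -30.7500]
K = S⁻¹·BᵀPA = [-1.3680 -3.9360]
A−BK = [-0.5520 -7.9040; 0.0520 1.9040]
AᵀP(A−BK) = [1.6920 11.1840; 11.1840 107.9680]
P' = Q + AᵀP(A−BK) = [9.6920 8.1840; 8.1840 110.2180]
tr(P') = 119.9100


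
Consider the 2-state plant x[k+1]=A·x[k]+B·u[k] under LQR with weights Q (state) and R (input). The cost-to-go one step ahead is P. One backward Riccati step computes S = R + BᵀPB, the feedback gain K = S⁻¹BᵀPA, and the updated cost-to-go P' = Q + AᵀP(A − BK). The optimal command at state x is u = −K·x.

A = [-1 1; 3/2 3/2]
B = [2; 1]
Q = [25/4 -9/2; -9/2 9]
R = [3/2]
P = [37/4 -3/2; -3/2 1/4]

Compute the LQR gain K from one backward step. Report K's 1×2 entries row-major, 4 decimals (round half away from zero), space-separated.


BᵀP = [17.0000 -2.7500]
S = R + BᵀPB = [3/2] + [31.2500] = [32.7500]
BᵀPA = [-21.1250 12.8750]
K = S⁻¹·BᵀPA = [-0.6450 0.3931]
A−BK = [0.2901 0.2137; 2.1450 1.1069]
AᵀP(A−BK) = [0.6861 -0.3826; -0.3826 0.2510]
P' = Q + AᵀP(A−BK) = [6.9361 -4.8826; -4.8826 9.2510]
tr(P') = 16.1870

-0.6450 0.3931


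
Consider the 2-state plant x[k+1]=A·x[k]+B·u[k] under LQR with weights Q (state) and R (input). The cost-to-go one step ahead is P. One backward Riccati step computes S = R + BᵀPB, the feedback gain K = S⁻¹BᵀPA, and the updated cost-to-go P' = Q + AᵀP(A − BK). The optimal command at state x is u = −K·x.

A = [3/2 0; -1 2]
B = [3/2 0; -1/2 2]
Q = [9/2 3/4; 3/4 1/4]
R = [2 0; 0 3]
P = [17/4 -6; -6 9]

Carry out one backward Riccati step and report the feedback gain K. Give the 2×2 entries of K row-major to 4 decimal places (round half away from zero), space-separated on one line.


0.6406 -0.5041 -0.4796 0.5741

BᵀP = [9.3750 -13.5000; -12.0000 18.0000]
S = R + BᵀPB = [2 0; 0 3] + [20.8125 -27.0000; -27.0000 36.0000] = [22.8125 -27.0000; -27.0000 39.0000]
BᵀPA = [27.5625 -27.0000; -36.0000 36.0000]
K = S⁻¹·BᵀPA = [0.6406 -0.5041; -0.4796 0.5741]
A−BK = [0.5391 0.7561; 0.2795 0.5998]
AᵀP(A−BK) = [1.6409 -1.4387; -1.4387 1.7223]
P' = Q + AᵀP(A−BK) = [6.1409 -0.6887; -0.6887 1.9723]
tr(P') = 8.1132


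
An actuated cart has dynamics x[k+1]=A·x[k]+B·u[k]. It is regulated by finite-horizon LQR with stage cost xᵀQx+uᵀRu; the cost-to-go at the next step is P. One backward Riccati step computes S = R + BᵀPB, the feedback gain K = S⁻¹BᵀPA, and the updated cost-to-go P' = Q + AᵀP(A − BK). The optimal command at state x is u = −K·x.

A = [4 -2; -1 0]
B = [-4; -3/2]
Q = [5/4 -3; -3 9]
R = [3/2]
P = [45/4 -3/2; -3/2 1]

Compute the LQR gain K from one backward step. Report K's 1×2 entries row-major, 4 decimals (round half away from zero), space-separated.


BᵀP = [-42.7500 4.5000]
S = R + BᵀPB = [3/2] + [164.2500] = [165.7500]
BᵀPA = [-175.5000 85.5000]
K = S⁻¹·BᵀPA = [-1.0588 0.5158]
A−BK = [-0.2353 0.0633; -2.5882 0.7738]
AᵀP(A−BK) = [7.1765 -2.4706; -2.4706 0.8959]
P' = Q + AᵀP(A−BK) = [8.4265 -5.4706; -5.4706 9.8959]
tr(P') = 18.3224

-1.0588 0.5158


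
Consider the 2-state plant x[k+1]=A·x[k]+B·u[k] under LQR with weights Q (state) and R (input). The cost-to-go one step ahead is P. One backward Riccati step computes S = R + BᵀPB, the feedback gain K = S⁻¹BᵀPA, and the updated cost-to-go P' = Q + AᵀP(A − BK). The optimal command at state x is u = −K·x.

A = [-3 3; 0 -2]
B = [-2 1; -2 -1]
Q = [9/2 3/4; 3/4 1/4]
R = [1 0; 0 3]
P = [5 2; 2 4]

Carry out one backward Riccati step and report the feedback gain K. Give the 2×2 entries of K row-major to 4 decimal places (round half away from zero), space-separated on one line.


BᵀP = [-14.0000 -12.0000; 3.0000 -2.0000]
S = R + BᵀPB = [1 0; 0 3] + [52.0000 -2.0000; -2.0000 5.0000] = [53.0000 -2.0000; -2.0000 8.0000]
BᵀPA = [42.0000 -18.0000; -9.0000 13.0000]
K = S⁻¹·BᵀPA = [0.7571 -0.2810; -0.9357 1.5548]
A−BK = [-0.5500 0.8833; 0.5786 -1.0071]
AᵀP(A−BK) = [4.7786 -7.2071; -7.2071 11.7310]
P' = Q + AᵀP(A−BK) = [9.2786 -6.4571; -6.4571 11.9810]
tr(P') = 21.2595

0.7571 -0.2810 -0.9357 1.5548


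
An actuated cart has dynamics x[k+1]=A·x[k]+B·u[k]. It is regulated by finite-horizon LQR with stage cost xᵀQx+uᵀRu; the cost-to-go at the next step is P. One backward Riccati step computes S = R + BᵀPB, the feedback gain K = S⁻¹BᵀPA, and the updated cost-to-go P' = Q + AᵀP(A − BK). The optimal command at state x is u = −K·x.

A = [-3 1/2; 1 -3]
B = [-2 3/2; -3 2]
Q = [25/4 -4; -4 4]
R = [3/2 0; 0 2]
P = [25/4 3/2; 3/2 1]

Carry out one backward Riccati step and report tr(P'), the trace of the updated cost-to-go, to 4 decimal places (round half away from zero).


24.3821

BᵀP = [-17.0000 -6.0000; 12.3750 4.2500]
S = R + BᵀPB = [3/2 0; 0 2] + [52.0000 -37.5000; -37.5000 27.0625] = [53.5000 -37.5000; -37.5000 29.0625]
BᵀPA = [45.0000 9.5000; -32.8750 -6.5625]
K = S⁻¹·BᵀPA = [0.5047 0.2019; -0.4799 0.0347]
A−BK = [-1.2707 0.8517; 3.4740 -2.4637]
AᵀP(A−BK) = [9.7598 -6.0694; -6.0694 4.3722]
P' = Q + AᵀP(A−BK) = [16.0098 -10.0694; -10.0694 8.3722]
tr(P') = 24.3821


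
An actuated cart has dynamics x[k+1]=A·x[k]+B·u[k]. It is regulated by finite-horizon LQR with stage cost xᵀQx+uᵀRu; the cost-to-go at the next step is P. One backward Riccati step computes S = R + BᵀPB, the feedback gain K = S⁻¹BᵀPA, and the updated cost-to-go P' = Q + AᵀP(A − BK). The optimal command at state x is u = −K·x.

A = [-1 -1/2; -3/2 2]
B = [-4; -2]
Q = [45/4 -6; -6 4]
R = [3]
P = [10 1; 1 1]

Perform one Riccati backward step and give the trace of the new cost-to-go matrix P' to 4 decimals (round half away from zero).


BᵀP = [-42.0000 -6.0000]
S = R + BᵀPB = [3] + [180.0000] = [183.0000]
BᵀPA = [51.0000 9.0000]
K = S⁻¹·BᵀPA = [0.2787 0.0492]
A−BK = [0.1148 -0.3033; -0.9426 2.0984]
AᵀP(A−BK) = [1.0369 -1.7582; -1.7582 4.0574]
P' = Q + AᵀP(A−BK) = [12.2869 -7.7582; -7.7582 8.0574]
tr(P') = 20.3443

20.3443


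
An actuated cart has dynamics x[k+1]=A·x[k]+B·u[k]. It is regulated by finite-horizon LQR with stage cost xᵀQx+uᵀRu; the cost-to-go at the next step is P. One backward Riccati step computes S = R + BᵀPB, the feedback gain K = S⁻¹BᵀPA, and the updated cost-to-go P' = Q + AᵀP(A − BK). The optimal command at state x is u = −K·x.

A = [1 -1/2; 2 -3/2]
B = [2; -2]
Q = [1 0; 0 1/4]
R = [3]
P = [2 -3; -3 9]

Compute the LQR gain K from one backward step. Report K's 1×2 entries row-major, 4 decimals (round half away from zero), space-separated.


-0.5352 0.4366

BᵀP = [10.0000 -24.0000]
S = R + BᵀPB = [3] + [68.0000] = [71.0000]
BᵀPA = [-38.0000 31.0000]
K = S⁻¹·BᵀPA = [-0.5352 0.4366]
A−BK = [2.0704 -1.3732; 0.9296 -0.6268]
AᵀP(A−BK) = [5.6620 -3.9085; -3.9085 2.7148]
P' = Q + AᵀP(A−BK) = [6.6620 -3.9085; -3.9085 2.9648]
tr(P') = 9.6268


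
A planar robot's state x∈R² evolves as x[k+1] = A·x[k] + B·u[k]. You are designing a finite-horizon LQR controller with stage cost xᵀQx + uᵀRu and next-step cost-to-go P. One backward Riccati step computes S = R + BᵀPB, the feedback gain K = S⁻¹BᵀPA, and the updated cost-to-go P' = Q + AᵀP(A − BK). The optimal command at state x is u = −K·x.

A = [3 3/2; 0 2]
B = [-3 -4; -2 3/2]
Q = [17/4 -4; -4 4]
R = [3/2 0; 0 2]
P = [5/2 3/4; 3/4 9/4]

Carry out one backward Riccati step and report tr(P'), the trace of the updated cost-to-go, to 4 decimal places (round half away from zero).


BᵀP = [-9.0000 -6.7500; -8.8750 0.3750]
S = R + BᵀPB = [3/2 0; 0 2] + [40.5000 25.8750; 25.8750 36.0625] = [42.0000 25.8750; 25.8750 38.0625]
BᵀPA = [-27.0000 -27.0000; -26.6250 -12.5625]
K = S⁻¹·BᵀPA = [-0.3646 -0.7562; -0.4516 0.1840]
A−BK = [0.0996 -0.0325; -0.0518 0.2114]
AᵀP(A−BK) = [0.6305 0.2317; 0.2317 1.0185]
P' = Q + AᵀP(A−BK) = [4.8805 -3.7683; -3.7683 5.0185]
tr(P') = 9.8990

9.8990


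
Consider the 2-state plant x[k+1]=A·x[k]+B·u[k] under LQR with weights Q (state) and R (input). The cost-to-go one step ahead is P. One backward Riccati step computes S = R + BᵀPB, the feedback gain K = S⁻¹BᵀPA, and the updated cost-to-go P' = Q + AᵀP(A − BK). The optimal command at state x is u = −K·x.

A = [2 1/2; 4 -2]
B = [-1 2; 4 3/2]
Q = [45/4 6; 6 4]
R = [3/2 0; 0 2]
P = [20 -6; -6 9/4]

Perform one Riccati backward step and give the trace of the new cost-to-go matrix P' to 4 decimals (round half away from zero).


BᵀP = [-44.0000 15.0000; 31.0000 -8.6250]
S = R + BᵀPB = [3/2 0; 0 2] + [104.0000 -65.5000; -65.5000 49.0625] = [105.5000 -65.5000; -65.5000 51.0625]
BᵀPA = [-28.0000 -52.0000; 27.5000 32.7500]
K = S⁻¹·BᵀPA = [0.3387 -0.4651; 0.9730 0.0448]
A−BK = [0.3927 -0.0547; 1.1857 -0.2068]
AᵀP(A−BK) = [2.7255 -0.2540; -0.2540 0.3488]
P' = Q + AᵀP(A−BK) = [13.9755 5.7460; 5.7460 4.3488]
tr(P') = 18.3244

18.3244


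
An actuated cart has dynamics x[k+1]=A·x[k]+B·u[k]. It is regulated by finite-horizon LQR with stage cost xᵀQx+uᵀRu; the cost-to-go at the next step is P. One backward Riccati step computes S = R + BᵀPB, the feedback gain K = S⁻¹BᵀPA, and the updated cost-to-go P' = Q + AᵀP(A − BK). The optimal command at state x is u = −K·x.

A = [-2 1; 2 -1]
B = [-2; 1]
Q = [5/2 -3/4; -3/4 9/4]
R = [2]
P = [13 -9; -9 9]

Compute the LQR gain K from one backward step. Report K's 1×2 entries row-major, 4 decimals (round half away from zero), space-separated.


BᵀP = [-35.0000 27.0000]
S = R + BᵀPB = [2] + [97.0000] = [99.0000]
BᵀPA = [124.0000 -62.0000]
K = S⁻¹·BᵀPA = [1.2525 -0.6263]
A−BK = [0.5051 -0.2525; 0.7475 -0.3737]
AᵀP(A−BK) = [4.6869 -2.3434; -2.3434 1.1717]
P' = Q + AᵀP(A−BK) = [7.1869 -3.0934; -3.0934 3.4217]
tr(P') = 10.6086

1.2525 -0.6263


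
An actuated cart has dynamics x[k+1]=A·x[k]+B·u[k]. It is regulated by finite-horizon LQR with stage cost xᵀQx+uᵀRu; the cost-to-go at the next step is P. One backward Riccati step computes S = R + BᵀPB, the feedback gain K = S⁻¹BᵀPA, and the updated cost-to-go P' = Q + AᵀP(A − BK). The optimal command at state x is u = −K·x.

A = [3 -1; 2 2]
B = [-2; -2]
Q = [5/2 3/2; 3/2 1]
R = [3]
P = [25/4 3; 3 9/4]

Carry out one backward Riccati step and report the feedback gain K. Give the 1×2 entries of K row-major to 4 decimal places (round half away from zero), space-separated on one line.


BᵀP = [-18.5000 -10.5000]
S = R + BᵀPB = [3] + [58.0000] = [61.0000]
BᵀPA = [-76.5000 -2.5000]
K = S⁻¹·BᵀPA = [-1.2541 -0.0410]
A−BK = [0.4918 -1.0820; -0.5082 1.9180]
AᵀP(A−BK) = [5.3115 -0.8852; -0.8852 3.1475]
P' = Q + AᵀP(A−BK) = [7.8115 0.6148; 0.6148 4.1475]
tr(P') = 11.9590

-1.2541 -0.0410


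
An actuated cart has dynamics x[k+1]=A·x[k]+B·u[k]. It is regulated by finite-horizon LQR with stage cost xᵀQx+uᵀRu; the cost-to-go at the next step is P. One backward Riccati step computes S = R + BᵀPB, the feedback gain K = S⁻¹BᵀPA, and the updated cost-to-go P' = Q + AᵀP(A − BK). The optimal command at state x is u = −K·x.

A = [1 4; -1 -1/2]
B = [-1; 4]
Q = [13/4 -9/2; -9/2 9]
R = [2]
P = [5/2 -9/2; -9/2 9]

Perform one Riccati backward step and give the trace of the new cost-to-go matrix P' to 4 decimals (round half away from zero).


BᵀP = [-20.5000 40.5000]
S = R + BᵀPB = [2] + [182.5000] = [184.5000]
BᵀPA = [-61.0000 -102.2500]
K = S⁻¹·BᵀPA = [-0.3306 -0.5542]
A−BK = [0.6694 3.4458; 0.3225 1.7168]
AᵀP(A−BK) = [0.3320 0.9438; 0.9438 3.5830]
P' = Q + AᵀP(A−BK) = [3.5820 -3.5562; -3.5562 12.5830]
tr(P') = 16.1650

16.1650


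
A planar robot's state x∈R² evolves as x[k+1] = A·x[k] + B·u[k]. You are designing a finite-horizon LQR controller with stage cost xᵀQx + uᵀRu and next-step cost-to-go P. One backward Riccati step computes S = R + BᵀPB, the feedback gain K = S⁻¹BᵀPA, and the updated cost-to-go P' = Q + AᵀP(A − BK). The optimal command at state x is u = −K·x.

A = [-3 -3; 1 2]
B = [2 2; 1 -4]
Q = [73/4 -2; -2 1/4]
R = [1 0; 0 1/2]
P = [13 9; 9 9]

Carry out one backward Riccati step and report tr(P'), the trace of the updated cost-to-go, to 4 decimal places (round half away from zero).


BᵀP = [35.0000 27.0000; -10.0000 -18.0000]
S = R + BᵀPB = [1 0; 0 1/2] + [97.0000 -38.0000; -38.0000 52.0000] = [98.0000 -38.0000; -38.0000 52.5000]
BᵀPA = [-78.0000 -51.0000; 12.0000 -6.0000]
K = S⁻¹·BᵀPA = [-0.9832 -0.7851; -0.4831 -0.6825]
A−BK = [-0.0673 -0.0648; 0.0508 0.0550]
AᵀP(A−BK) = [1.1040 0.9557; 0.9557 0.8669]
P' = Q + AᵀP(A−BK) = [19.3540 -1.0443; -1.0443 1.1169]
tr(P') = 20.4710

20.4710


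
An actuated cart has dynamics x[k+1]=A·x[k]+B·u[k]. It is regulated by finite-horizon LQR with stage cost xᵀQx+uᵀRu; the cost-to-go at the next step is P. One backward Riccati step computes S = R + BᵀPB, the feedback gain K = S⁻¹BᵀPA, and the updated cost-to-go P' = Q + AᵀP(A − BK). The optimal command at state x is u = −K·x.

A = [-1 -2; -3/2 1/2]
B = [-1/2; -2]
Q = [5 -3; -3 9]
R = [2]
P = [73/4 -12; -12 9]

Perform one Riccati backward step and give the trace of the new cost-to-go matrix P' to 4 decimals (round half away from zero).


46.3721

BᵀP = [14.8750 -12.0000]
S = R + BᵀPB = [2] + [16.5625] = [18.5625]
BᵀPA = [3.1250 -35.7500]
K = S⁻¹·BᵀPA = [0.1684 -1.9259]
A−BK = [-0.9158 -2.9630; -1.1633 -3.3519]
AᵀP(A−BK) = [1.9739 5.7685; 5.7685 30.3981]
P' = Q + AᵀP(A−BK) = [6.9739 2.7685; 2.7685 39.3981]
tr(P') = 46.3721


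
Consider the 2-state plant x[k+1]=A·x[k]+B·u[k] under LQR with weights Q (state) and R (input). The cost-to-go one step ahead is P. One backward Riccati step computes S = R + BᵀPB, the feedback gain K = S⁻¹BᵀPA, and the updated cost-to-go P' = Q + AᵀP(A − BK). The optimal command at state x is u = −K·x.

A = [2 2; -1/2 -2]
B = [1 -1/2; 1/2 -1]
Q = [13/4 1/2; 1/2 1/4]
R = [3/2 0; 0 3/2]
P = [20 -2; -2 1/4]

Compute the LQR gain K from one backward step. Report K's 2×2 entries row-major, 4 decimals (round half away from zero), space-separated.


BᵀP = [19.0000 -1.8750; -8.0000 0.7500]
S = R + BᵀPB = [3/2 0; 0 3/2] + [18.0625 -7.6250; -7.6250 3.2500] = [19.5625 -7.6250; -7.6250 4.7500]
BᵀPA = [38.9375 41.7500; -16.3750 -17.5000]
K = S⁻¹·BᵀPA = [1.7278 1.8652; -0.6739 -0.6900]
A−BK = [-0.0647 -0.2102; -2.0377 -3.6226]
AᵀP(A−BK) = [5.7534 6.3235; 6.3235 7.0512]
P' = Q + AᵀP(A−BK) = [9.0034 6.8235; 6.8235 7.3012]
tr(P') = 16.3046

1.7278 1.8652 -0.6739 -0.6900
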